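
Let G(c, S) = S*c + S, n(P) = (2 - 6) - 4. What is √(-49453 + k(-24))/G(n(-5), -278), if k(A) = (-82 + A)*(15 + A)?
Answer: I*√48499/1946 ≈ 0.11317*I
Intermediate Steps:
n(P) = -8 (n(P) = -4 - 4 = -8)
G(c, S) = S + S*c
√(-49453 + k(-24))/G(n(-5), -278) = √(-49453 + (-1230 + (-24)² - 67*(-24)))/((-278*(1 - 8))) = √(-49453 + (-1230 + 576 + 1608))/((-278*(-7))) = √(-49453 + 954)/1946 = √(-48499)*(1/1946) = (I*√48499)*(1/1946) = I*√48499/1946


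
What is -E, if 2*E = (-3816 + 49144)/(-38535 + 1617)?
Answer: 11332/18459 ≈ 0.61390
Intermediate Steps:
E = -11332/18459 (E = ((-3816 + 49144)/(-38535 + 1617))/2 = (45328/(-36918))/2 = (45328*(-1/36918))/2 = (1/2)*(-22664/18459) = -11332/18459 ≈ -0.61390)
-E = -1*(-11332/18459) = 11332/18459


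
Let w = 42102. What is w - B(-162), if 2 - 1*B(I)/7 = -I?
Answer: 43222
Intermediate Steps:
B(I) = 14 + 7*I (B(I) = 14 - (-7)*I = 14 + 7*I)
w - B(-162) = 42102 - (14 + 7*(-162)) = 42102 - (14 - 1134) = 42102 - 1*(-1120) = 42102 + 1120 = 43222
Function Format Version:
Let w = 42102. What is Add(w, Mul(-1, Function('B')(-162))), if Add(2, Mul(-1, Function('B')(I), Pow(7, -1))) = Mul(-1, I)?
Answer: 43222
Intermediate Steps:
Function('B')(I) = Add(14, Mul(7, I)) (Function('B')(I) = Add(14, Mul(-7, Mul(-1, I))) = Add(14, Mul(7, I)))
Add(w, Mul(-1, Function('B')(-162))) = Add(42102, Mul(-1, Add(14, Mul(7, -162)))) = Add(42102, Mul(-1, Add(14, -1134))) = Add(42102, Mul(-1, -1120)) = Add(42102, 1120) = 43222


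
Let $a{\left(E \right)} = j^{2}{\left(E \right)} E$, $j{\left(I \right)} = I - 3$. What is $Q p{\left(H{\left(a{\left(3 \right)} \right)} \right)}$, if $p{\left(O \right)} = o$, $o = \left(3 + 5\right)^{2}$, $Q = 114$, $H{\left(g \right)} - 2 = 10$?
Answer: $7296$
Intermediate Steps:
$j{\left(I \right)} = -3 + I$
$a{\left(E \right)} = E \left(-3 + E\right)^{2}$ ($a{\left(E \right)} = \left(-3 + E\right)^{2} E = E \left(-3 + E\right)^{2}$)
$H{\left(g \right)} = 12$ ($H{\left(g \right)} = 2 + 10 = 12$)
$o = 64$ ($o = 8^{2} = 64$)
$p{\left(O \right)} = 64$
$Q p{\left(H{\left(a{\left(3 \right)} \right)} \right)} = 114 \cdot 64 = 7296$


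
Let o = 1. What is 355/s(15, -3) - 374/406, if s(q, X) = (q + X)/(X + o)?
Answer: -73187/1218 ≈ -60.088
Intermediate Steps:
s(q, X) = (X + q)/(1 + X) (s(q, X) = (q + X)/(X + 1) = (X + q)/(1 + X))
355/s(15, -3) - 374/406 = 355/(((-3 + 15)/(1 - 3))) - 374/406 = 355/((12/(-2))) - 374*1/406 = 355/((-½*12)) - 187/203 = 355/(-6) - 187/203 = 355*(-⅙) - 187/203 = -355/6 - 187/203 = -73187/1218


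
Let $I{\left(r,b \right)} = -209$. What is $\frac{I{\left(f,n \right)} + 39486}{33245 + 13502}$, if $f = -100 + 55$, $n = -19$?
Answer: $\frac{39277}{46747} \approx 0.8402$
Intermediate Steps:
$f = -45$
$\frac{I{\left(f,n \right)} + 39486}{33245 + 13502} = \frac{-209 + 39486}{33245 + 13502} = \frac{39277}{46747}$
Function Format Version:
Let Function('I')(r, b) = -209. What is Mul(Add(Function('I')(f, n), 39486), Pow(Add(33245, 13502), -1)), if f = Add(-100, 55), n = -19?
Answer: Rational(39277, 46747) ≈ 0.84020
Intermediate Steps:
f = -45
Mul(Add(Function('I')(f, n), 39486), Pow(Add(33245, 13502), -1)) = Mul(Add(-209, 39486), Pow(Add(33245, 13502), -1)) = Mul(39277, Pow(46747, -1)) = Mul(39277, Rational(1, 46747)) = Rational(39277, 46747)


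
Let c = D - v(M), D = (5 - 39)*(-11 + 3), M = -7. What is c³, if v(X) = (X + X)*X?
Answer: 5268024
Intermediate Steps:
D = 272 (D = -34*(-8) = 272)
v(X) = 2*X² (v(X) = (2*X)*X = 2*X²)
c = 174 (c = 272 - 2*(-7)² = 272 - 2*49 = 272 - 1*98 = 272 - 98 = 174)
c³ = 174³ = 5268024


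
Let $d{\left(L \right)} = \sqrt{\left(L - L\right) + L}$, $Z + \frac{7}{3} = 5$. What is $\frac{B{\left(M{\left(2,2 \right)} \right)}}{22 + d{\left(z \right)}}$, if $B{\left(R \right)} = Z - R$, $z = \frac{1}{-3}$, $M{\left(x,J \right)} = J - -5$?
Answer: $- \frac{286}{1453} + \frac{13 i \sqrt{3}}{4359} \approx -0.19683 + 0.0051656 i$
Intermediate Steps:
$M{\left(x,J \right)} = 5 + J$ ($M{\left(x,J \right)} = J + 5 = 5 + J$)
$Z = \frac{8}{3}$ ($Z = - \frac{7}{3} + 5 = \frac{8}{3} \approx 2.6667$)
$z = - \frac{1}{3} \approx -0.33333$
$d{\left(L \right)} = \sqrt{L}$ ($d{\left(L \right)} = \sqrt{0 + L} = \sqrt{L}$)
$B{\left(R \right)} = \frac{8}{3} - R$
$\frac{B{\left(M{\left(2,2 \right)} \right)}}{22 + d{\left(z \right)}} = \frac{\frac{8}{3} - \left(5 + 2\right)}{22 + \sqrt{- \frac{1}{3}}} = \frac{\frac{8}{3} - 7}{22 + \frac{i \sqrt{3}}{3}} = - \frac{13}{3 \left(22 + \frac{i \sqrt{3}}{3}\right)}$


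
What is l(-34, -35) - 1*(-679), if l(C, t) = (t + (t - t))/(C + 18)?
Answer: 10899/16 ≈ 681.19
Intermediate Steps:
l(C, t) = t/(18 + C) (l(C, t) = (t + 0)/(18 + C) = t/(18 + C))
l(-34, -35) - 1*(-679) = -35/(18 - 34) - 1*(-679) = -35/(-16) + 679 = -35*(-1/16) + 679 = 35/16 + 679 = 10899/16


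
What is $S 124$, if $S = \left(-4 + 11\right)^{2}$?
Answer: $6076$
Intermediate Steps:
$S = 49$ ($S = 7^{2} = 49$)
$S 124 = 49 \cdot 124 = 6076$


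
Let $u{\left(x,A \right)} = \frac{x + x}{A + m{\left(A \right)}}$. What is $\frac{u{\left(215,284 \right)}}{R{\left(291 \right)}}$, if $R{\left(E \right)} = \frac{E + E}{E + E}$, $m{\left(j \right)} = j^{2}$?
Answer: $\frac{43}{8094} \approx 0.0053126$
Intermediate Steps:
$u{\left(x,A \right)} = \frac{2 x}{A + A^{2}}$ ($u{\left(x,A \right)} = \frac{x + x}{A + A^{2}} = \frac{2 x}{A + A^{2}}$)
$R{\left(E \right)} = 1$ ($R{\left(E \right)} = \frac{2 E}{2 E} = 2 E \frac{1}{2 E} = 1$)
$\frac{u{\left(215,284 \right)}}{R{\left(291 \right)}} = \frac{2 \cdot 215 \cdot \frac{1}{284} \frac{1}{1 + 284}}{1} = 2 \cdot 215 \cdot \frac{1}{284} \cdot \frac{1}{285} \cdot 1 = \frac{43}{8094} \cdot 1 = \frac{43}{8094}$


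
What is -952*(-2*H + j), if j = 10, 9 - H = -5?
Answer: 17136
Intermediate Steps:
H = 14 (H = 9 - 1*(-5) = 9 + 5 = 14)
-952*(-2*H + j) = -952*(-2*14 + 10) = -952*(-28 + 10) = -952*(-18) = 17136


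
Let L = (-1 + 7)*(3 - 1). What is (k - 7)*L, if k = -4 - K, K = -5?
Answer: -72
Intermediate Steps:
k = 1 (k = -4 - 1*(-5) = -4 + 5 = 1)
L = 12 (L = 6*2 = 12)
(k - 7)*L = (1 - 7)*12 = -6*12 = -72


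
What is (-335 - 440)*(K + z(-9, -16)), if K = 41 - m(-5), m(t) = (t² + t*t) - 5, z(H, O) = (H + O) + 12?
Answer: 13175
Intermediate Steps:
z(H, O) = 12 + H + O
m(t) = -5 + 2*t² (m(t) = (t² + t²) - 5 = 2*t² - 5 = -5 + 2*t²)
K = -4 (K = 41 - (-5 + 2*(-5)²) = 41 - (-5 + 2*25) = 41 - (-5 + 50) = 41 - 1*45 = 41 - 45 = -4)
(-335 - 440)*(K + z(-9, -16)) = (-335 - 440)*(-4 + (12 - 9 - 16)) = -775*(-4 - 13) = -775*(-17) = 13175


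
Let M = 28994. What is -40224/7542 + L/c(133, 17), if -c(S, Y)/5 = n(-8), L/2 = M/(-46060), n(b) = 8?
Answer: -1046587/197400 ≈ -5.3019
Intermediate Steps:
L = -2071/1645 (L = 2*(28994/(-46060)) = 2*(28994*(-1/46060)) = 2*(-2071/3290) = -2071/1645 ≈ -1.2590)
c(S, Y) = -40 (c(S, Y) = -5*8 = -40)
-40224/7542 + L/c(133, 17) = -40224/7542 - 2071/1645/(-40) = -40224*1/7542 - 2071/1645*(-1/40) = -16/3 + 2071/65800 = -1046587/197400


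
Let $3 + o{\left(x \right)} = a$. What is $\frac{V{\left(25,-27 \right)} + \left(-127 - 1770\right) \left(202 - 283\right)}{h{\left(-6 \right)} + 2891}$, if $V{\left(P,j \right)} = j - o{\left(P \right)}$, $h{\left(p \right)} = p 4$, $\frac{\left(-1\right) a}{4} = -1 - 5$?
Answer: $\frac{153609}{2867} \approx 53.578$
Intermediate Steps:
$a = 24$ ($a = - 4 \left(-1 - 5\right) = \left(-4\right) \left(-6\right) = 24$)
$h{\left(p \right)} = 4 p$
$o{\left(x \right)} = 21$ ($o{\left(x \right)} = -3 + 24 = 21$)
$V{\left(P,j \right)} = -21 + j$ ($V{\left(P,j \right)} = j - 21 = -21 + j$)
$\frac{V{\left(25,-27 \right)} + \left(-127 - 1770\right) \left(202 - 283\right)}{h{\left(-6 \right)} + 2891} = \frac{\left(-21 - 27\right) + \left(-127 - 1770\right) \left(202 - 283\right)}{4 \left(-6\right) + 2891} = \frac{-48 - -153657}{-24 + 2891} = \frac{-48 + 153657}{2867} = 153609 \cdot \frac{1}{2867} = \frac{153609}{2867}$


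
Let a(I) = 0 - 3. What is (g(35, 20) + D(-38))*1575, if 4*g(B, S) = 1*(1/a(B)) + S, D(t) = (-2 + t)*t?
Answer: 9606975/4 ≈ 2.4017e+6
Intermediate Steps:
a(I) = -3
D(t) = t*(-2 + t)
g(B, S) = -1/12 + S/4 (g(B, S) = (1*(1/(-3)) + S)/4 = (1*(-⅓*1) + S)/4 = (1*(-⅓) + S)/4 = (-⅓ + S)/4 = -1/12 + S/4)
(g(35, 20) + D(-38))*1575 = ((-1/12 + (¼)*20) - 38*(-2 - 38))*1575 = ((-1/12 + 5) - 38*(-40))*1575 = (59/12 + 1520)*1575 = (18299/12)*1575 = 9606975/4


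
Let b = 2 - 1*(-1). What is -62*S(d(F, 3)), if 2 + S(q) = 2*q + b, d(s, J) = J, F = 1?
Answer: -434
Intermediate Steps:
b = 3 (b = 2 + 1 = 3)
S(q) = 1 + 2*q (S(q) = -2 + (2*q + 3) = -2 + (3 + 2*q) = 1 + 2*q)
-62*S(d(F, 3)) = -62*(1 + 2*3) = -62*(1 + 6) = -62*7 = -434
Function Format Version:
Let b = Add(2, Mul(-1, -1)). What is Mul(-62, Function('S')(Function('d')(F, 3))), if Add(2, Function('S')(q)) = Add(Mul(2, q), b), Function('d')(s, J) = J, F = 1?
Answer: -434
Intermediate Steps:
b = 3 (b = Add(2, 1) = 3)
Function('S')(q) = Add(1, Mul(2, q)) (Function('S')(q) = Add(-2, Add(Mul(2, q), 3)) = Add(-2, Add(3, Mul(2, q))) = Add(1, Mul(2, q)))
Mul(-62, Function('S')(Function('d')(F, 3))) = Mul(-62, Add(1, Mul(2, 3))) = Mul(-62, Add(1, 6)) = Mul(-62, 7) = -434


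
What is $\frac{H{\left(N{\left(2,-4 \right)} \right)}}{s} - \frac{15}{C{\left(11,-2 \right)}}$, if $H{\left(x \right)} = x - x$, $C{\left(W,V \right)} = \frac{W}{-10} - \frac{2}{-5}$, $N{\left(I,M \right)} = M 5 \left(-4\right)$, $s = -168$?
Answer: $\frac{150}{7} \approx 21.429$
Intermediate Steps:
$N{\left(I,M \right)} = - 20 M$ ($N{\left(I,M \right)} = 5 M \left(-4\right) = - 20 M$)
$C{\left(W,V \right)} = \frac{2}{5} - \frac{W}{10}$ ($C{\left(W,V \right)} = W \left(- \frac{1}{10}\right) - - \frac{2}{5} = - \frac{W}{10} + \frac{2}{5} = \frac{2}{5} - \frac{W}{10}$)
$H{\left(x \right)} = 0$
$\frac{H{\left(N{\left(2,-4 \right)} \right)}}{s} - \frac{15}{C{\left(11,-2 \right)}} = \frac{0}{-168} - \frac{15}{\frac{2}{5} - \frac{11}{10}} = 0 \left(- \frac{1}{168}\right) - \frac{15}{\frac{2}{5} - \frac{11}{10}} = 0 - \frac{15}{- \frac{7}{10}} = 0 - - \frac{150}{7} = 0 + \frac{150}{7} = \frac{150}{7}$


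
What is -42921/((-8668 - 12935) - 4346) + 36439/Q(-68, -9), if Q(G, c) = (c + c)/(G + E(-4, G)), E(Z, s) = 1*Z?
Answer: 3782265365/25949 ≈ 1.4576e+5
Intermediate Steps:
E(Z, s) = Z
Q(G, c) = 2*c/(-4 + G) (Q(G, c) = (c + c)/(G - 4) = (2*c)/(-4 + G) = 2*c/(-4 + G))
-42921/((-8668 - 12935) - 4346) + 36439/Q(-68, -9) = -42921/((-8668 - 12935) - 4346) + 36439/((2*(-9)/(-4 - 68))) = -42921/(-21603 - 4346) + 36439/((2*(-9)/(-72))) = -42921/(-25949) + 36439/((2*(-9)*(-1/72))) = -42921*(-1/25949) + 36439/(¼) = 42921/25949 + 36439*4 = 42921/25949 + 145756 = 3782265365/25949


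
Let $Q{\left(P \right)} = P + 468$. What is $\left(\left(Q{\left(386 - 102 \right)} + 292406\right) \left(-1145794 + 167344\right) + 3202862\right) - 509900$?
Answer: $-286837752138$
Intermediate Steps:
$Q{\left(P \right)} = 468 + P$
$\left(\left(Q{\left(386 - 102 \right)} + 292406\right) \left(-1145794 + 167344\right) + 3202862\right) - 509900 = \left(\left(\left(468 + \left(386 - 102\right)\right) + 292406\right) \left(-1145794 + 167344\right) + 3202862\right) - 509900 = \left(\left(\left(468 + \left(386 - 102\right)\right) + 292406\right) \left(-978450\right) + 3202862\right) - 509900 = \left(\left(\left(468 + 284\right) + 292406\right) \left(-978450\right) + 3202862\right) - 509900 = \left(\left(752 + 292406\right) \left(-978450\right) + 3202862\right) - 509900 = \left(293158 \left(-978450\right) + 3202862\right) - 509900 = \left(-286840445100 + 3202862\right) - 509900 = -286837242238 - 509900 = -286837752138$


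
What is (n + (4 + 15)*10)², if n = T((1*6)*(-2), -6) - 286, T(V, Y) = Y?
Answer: 10404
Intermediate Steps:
n = -292 (n = -6 - 286 = -292)
(n + (4 + 15)*10)² = (-292 + (4 + 15)*10)² = (-292 + 19*10)² = (-292 + 190)² = (-102)² = 10404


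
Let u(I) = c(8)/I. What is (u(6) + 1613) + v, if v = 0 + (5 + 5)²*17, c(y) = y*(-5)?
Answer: 9919/3 ≈ 3306.3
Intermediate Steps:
c(y) = -5*y
v = 1700 (v = 0 + 10²*17 = 0 + 100*17 = 0 + 1700 = 1700)
u(I) = -40/I (u(I) = (-5*8)/I = -40/I)
(u(6) + 1613) + v = (-40/6 + 1613) + 1700 = (-40*⅙ + 1613) + 1700 = (-20/3 + 1613) + 1700 = 4819/3 + 1700 = 9919/3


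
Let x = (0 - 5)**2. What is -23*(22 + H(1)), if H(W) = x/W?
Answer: -1081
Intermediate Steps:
x = 25 (x = (-5)**2 = 25)
H(W) = 25/W
-23*(22 + H(1)) = -23*(22 + 25/1) = -23*(22 + 25*1) = -23*(22 + 25) = -23*47 = -1081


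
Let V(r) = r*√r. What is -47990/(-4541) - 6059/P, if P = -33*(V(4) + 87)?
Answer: 9366451/749265 ≈ 12.501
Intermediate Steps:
V(r) = r^(3/2)
P = -3135 (P = -33*(4^(3/2) + 87) = -33*(8 + 87) = -33*95 = -3135)
-47990/(-4541) - 6059/P = -47990/(-4541) - 6059/(-3135) = -47990*(-1/4541) - 6059*(-1/3135) = 47990/4541 + 6059/3135 = 9366451/749265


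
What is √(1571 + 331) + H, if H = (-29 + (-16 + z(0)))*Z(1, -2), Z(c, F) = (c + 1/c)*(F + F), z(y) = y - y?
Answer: 360 + √1902 ≈ 403.61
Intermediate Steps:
z(y) = 0
Z(c, F) = 2*F*(c + 1/c) (Z(c, F) = (c + 1/c)*(2*F) = 2*F*(c + 1/c))
H = 360 (H = (-29 + (-16 + 0))*(2*(-2)*(1 + 1²)/1) = (-29 - 16)*(2*(-2)*1*(1 + 1)) = -90*(-2)*2 = -45*(-8) = 360)
√(1571 + 331) + H = √(1571 + 331) + 360 = √1902 + 360 = 360 + √1902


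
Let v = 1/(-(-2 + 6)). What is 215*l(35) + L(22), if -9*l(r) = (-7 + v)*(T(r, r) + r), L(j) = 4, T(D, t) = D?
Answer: 218297/18 ≈ 12128.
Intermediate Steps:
v = -1/4 (v = 1/(-1*4) = 1/(-4) = -1/4 ≈ -0.25000)
l(r) = 29*r/18 (l(r) = -(-7 - 1/4)*(r + r)/9 = -(-29)*2*r/36 = -(-29)*r/18 = 29*r/18)
215*l(35) + L(22) = 215*((29/18)*35) + 4 = 215*(1015/18) + 4 = 218225/18 + 4 = 218297/18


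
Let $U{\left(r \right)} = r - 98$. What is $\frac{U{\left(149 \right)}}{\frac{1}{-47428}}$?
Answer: $-2418828$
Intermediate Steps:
$U{\left(r \right)} = -98 + r$
$\frac{U{\left(149 \right)}}{\frac{1}{-47428}} = \frac{-98 + 149}{\frac{1}{-47428}} = \frac{51}{- \frac{1}{47428}} = 51 \left(-47428\right) = -2418828$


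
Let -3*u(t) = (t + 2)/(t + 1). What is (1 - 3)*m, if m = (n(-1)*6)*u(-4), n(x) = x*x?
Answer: 8/3 ≈ 2.6667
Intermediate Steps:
n(x) = x²
u(t) = -(2 + t)/(3*(1 + t)) (u(t) = -(t + 2)/(3*(t + 1)) = -(2 + t)/(3*(1 + t)))
m = -4/3 (m = ((-1)²*6)*((-2 - 1*(-4))/(3*(1 - 4))) = (1*6)*((⅓)*(-2 + 4)/(-3)) = 6*((⅓)*(-⅓)*2) = 6*(-2/9) = -4/3 ≈ -1.3333)
(1 - 3)*m = (1 - 3)*(-4/3) = -2*(-4/3) = 8/3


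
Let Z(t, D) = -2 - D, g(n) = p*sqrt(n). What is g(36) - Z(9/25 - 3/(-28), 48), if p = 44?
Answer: 314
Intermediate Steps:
g(n) = 44*sqrt(n)
g(36) - Z(9/25 - 3/(-28), 48) = 44*sqrt(36) - (-2 - 1*48) = 44*6 - (-2 - 48) = 264 - 1*(-50) = 264 + 50 = 314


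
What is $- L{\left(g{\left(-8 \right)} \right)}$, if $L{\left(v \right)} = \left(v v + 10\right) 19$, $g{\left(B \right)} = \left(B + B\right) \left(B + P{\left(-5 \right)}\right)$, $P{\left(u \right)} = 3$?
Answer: $-121790$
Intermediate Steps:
$g{\left(B \right)} = 2 B \left(3 + B\right)$ ($g{\left(B \right)} = \left(B + B\right) \left(B + 3\right) = 2 B \left(3 + B\right)$)
$L{\left(v \right)} = 190 + 19 v^{2}$ ($L{\left(v \right)} = \left(v^{2} + 10\right) 19 = \left(10 + v^{2}\right) 19 = 190 + 19 v^{2}$)
$- L{\left(g{\left(-8 \right)} \right)} = - (190 + 19 \left(2 \left(-8\right) \left(3 - 8\right)\right)^{2}) = - (190 + 19 \left(2 \left(-8\right) \left(-5\right)\right)^{2}) = - (190 + 19 \cdot 80^{2}) = - (190 + 19 \cdot 6400) = - (190 + 121600) = \left(-1\right) 121790 = -121790$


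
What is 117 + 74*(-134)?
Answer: -9799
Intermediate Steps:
117 + 74*(-134) = 117 - 9916 = -9799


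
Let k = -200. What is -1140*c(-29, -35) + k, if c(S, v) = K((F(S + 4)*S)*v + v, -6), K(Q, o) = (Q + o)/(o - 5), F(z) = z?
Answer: -28976440/11 ≈ -2.6342e+6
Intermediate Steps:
K(Q, o) = (Q + o)/(-5 + o)
c(S, v) = 6/11 - v/11 - S*v*(4 + S)/11 (c(S, v) = ((((S + 4)*S)*v + v) - 6)/(-5 - 6) = ((((4 + S)*S)*v + v) - 6)/(-11) = -(((S*(4 + S))*v + v) - 6)/11 = -((S*v*(4 + S) + v) - 6)/11 = -((v + S*v*(4 + S)) - 6)/11 = -(-6 + v + S*v*(4 + S))/11 = 6/11 - v/11 - S*v*(4 + S)/11)
-1140*c(-29, -35) + k = -1140*(6/11 - 1/11*(-35)*(1 - 29*(4 - 29))) - 200 = -1140*(6/11 - 1/11*(-35)*(1 - 29*(-25))) - 200 = -1140*(6/11 - 1/11*(-35)*(1 + 725)) - 200 = -1140*(6/11 - 1/11*(-35)*726) - 200 = -1140*(6/11 + 2310) - 200 = -1140*25416/11 - 200 = -28974240/11 - 200 = -28976440/11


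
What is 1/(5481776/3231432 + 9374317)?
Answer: 403929/3786559176715 ≈ 1.0667e-7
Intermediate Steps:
1/(5481776/3231432 + 9374317) = 1/(5481776*(1/3231432) + 9374317) = 1/(685222/403929 + 9374317) = 1/(3786559176715/403929) = 403929/3786559176715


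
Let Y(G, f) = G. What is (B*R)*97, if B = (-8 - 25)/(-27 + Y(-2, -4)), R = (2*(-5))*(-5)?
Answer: 160050/29 ≈ 5519.0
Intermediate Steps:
R = 50 (R = -10*(-5) = 50)
B = 33/29 (B = (-8 - 25)/(-27 - 2) = -33/(-29) = -33*(-1/29) = 33/29 ≈ 1.1379)
(B*R)*97 = ((33/29)*50)*97 = (1650/29)*97 = 160050/29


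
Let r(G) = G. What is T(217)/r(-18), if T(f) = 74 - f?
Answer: 143/18 ≈ 7.9444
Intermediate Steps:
T(217)/r(-18) = (74 - 1*217)/(-18) = (74 - 217)*(-1/18) = -143*(-1/18) = 143/18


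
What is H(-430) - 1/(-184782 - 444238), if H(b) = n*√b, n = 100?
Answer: 1/629020 + 100*I*√430 ≈ 1.5898e-6 + 2073.6*I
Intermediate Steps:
H(b) = 100*√b
H(-430) - 1/(-184782 - 444238) = 100*√(-430) - 1/(-184782 - 444238) = 100*(I*√430) - 1/(-629020) = 100*I*√430 - 1*(-1/629020) = 100*I*√430 + 1/629020 = 1/629020 + 100*I*√430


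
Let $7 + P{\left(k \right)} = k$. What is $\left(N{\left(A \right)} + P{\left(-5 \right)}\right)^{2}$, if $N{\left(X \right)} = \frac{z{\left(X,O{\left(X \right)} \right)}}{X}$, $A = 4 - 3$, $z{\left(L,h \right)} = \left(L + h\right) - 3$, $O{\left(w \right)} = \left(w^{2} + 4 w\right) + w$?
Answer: $64$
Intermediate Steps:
$P{\left(k \right)} = -7 + k$
$O{\left(w \right)} = w^{2} + 5 w$
$z{\left(L,h \right)} = -3 + L + h$
$A = 1$
$N{\left(X \right)} = \frac{-3 + X + X \left(5 + X\right)}{X}$
$\left(N{\left(A \right)} + P{\left(-5 \right)}\right)^{2} = \left(\left(6 + 1 - \frac{3}{1}\right) - 12\right)^{2} = \left(\left(6 + 1 - 3\right) - 12\right)^{2} = \left(4 - 12\right)^{2} = \left(-8\right)^{2} = 64$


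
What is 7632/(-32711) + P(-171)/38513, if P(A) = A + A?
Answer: -16058862/66305197 ≈ -0.24220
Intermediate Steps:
P(A) = 2*A
7632/(-32711) + P(-171)/38513 = 7632/(-32711) + (2*(-171))/38513 = 7632*(-1/32711) - 342*1/38513 = -7632/32711 - 18/2027 = -16058862/66305197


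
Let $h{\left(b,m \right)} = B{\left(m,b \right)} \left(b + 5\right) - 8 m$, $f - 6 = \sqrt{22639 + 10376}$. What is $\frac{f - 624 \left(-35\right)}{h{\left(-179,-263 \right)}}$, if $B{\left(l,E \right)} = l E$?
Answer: $- \frac{10923}{4094647} - \frac{\sqrt{33015}}{8189294} \approx -0.0026898$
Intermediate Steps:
$f = 6 + \sqrt{33015}$ ($f = 6 + \sqrt{22639 + 10376} = 6 + \sqrt{33015} \approx 187.7$)
$B{\left(l,E \right)} = E l$
$h{\left(b,m \right)} = - 8 m + b m \left(5 + b\right)$ ($h{\left(b,m \right)} = b m \left(b + 5\right) - 8 m = b m \left(5 + b\right) - 8 m = - 8 m + b m \left(5 + b\right)$)
$\frac{f - 624 \left(-35\right)}{h{\left(-179,-263 \right)}} = \frac{\left(6 + \sqrt{33015}\right) - 624 \left(-35\right)}{\left(-263\right) \left(-8 + \left(-179\right)^{2} + 5 \left(-179\right)\right)} = \frac{\left(6 + \sqrt{33015}\right) - -21840}{\left(-263\right) \left(-8 + 32041 - 895\right)} = \frac{\left(6 + \sqrt{33015}\right) + 21840}{\left(-263\right) 31138} = \frac{21846 + \sqrt{33015}}{-8189294} = \left(21846 + \sqrt{33015}\right) \left(- \frac{1}{8189294}\right) = - \frac{10923}{4094647} - \frac{\sqrt{33015}}{8189294}$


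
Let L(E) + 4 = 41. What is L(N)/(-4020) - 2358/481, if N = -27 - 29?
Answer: -9496957/1933620 ≈ -4.9115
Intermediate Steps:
N = -56
L(E) = 37 (L(E) = -4 + 41 = 37)
L(N)/(-4020) - 2358/481 = 37/(-4020) - 2358/481 = 37*(-1/4020) - 2358*1/481 = -37/4020 - 2358/481 = -9496957/1933620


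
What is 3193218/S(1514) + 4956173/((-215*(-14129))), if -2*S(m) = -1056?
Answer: 1617127823429/267320680 ≈ 6049.4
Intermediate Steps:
S(m) = 528 (S(m) = -½*(-1056) = 528)
3193218/S(1514) + 4956173/((-215*(-14129))) = 3193218/528 + 4956173/((-215*(-14129))) = 3193218*(1/528) + 4956173/3037735 = 532203/88 + 4956173*(1/3037735) = 532203/88 + 4956173/3037735 = 1617127823429/267320680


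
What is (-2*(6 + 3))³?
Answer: -5832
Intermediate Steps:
(-2*(6 + 3))³ = (-2*9)³ = (-18)³ = -5832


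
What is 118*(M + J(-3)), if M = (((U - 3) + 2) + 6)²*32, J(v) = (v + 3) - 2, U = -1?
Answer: 60180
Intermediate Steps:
J(v) = 1 + v (J(v) = (3 + v) - 2 = 1 + v)
M = 512 (M = (((-1 - 3) + 2) + 6)²*32 = ((-4 + 2) + 6)²*32 = (-2 + 6)²*32 = 4²*32 = 16*32 = 512)
118*(M + J(-3)) = 118*(512 + (1 - 3)) = 118*(512 - 2) = 118*510 = 60180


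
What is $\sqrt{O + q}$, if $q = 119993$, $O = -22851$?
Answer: $\sqrt{97142} \approx 311.68$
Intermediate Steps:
$\sqrt{O + q} = \sqrt{-22851 + 119993} = \sqrt{97142}$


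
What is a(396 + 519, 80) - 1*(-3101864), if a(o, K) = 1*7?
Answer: 3101871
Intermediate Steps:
a(o, K) = 7
a(396 + 519, 80) - 1*(-3101864) = 7 - 1*(-3101864) = 7 + 3101864 = 3101871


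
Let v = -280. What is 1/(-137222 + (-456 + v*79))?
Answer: -1/159798 ≈ -6.2579e-6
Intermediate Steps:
1/(-137222 + (-456 + v*79)) = 1/(-137222 + (-456 - 280*79)) = 1/(-137222 + (-456 - 22120)) = 1/(-137222 - 22576) = 1/(-159798) = -1/159798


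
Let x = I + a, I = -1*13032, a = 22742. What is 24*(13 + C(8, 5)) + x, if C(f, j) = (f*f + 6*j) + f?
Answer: 12470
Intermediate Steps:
I = -13032
C(f, j) = f + f**2 + 6*j (C(f, j) = (f**2 + 6*j) + f = f + f**2 + 6*j)
x = 9710 (x = -13032 + 22742 = 9710)
24*(13 + C(8, 5)) + x = 24*(13 + (8 + 8**2 + 6*5)) + 9710 = 24*(13 + (8 + 64 + 30)) + 9710 = 24*(13 + 102) + 9710 = 24*115 + 9710 = 2760 + 9710 = 12470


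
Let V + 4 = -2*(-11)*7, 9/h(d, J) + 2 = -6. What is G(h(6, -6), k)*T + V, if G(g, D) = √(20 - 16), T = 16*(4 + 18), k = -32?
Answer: 854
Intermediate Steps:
T = 352 (T = 16*22 = 352)
h(d, J) = -9/8 (h(d, J) = 9/(-2 - 6) = 9/(-8) = 9*(-⅛) = -9/8)
G(g, D) = 2 (G(g, D) = √4 = 2)
V = 150 (V = -4 - 2*(-11)*7 = -4 + 22*7 = -4 + 154 = 150)
G(h(6, -6), k)*T + V = 2*352 + 150 = 704 + 150 = 854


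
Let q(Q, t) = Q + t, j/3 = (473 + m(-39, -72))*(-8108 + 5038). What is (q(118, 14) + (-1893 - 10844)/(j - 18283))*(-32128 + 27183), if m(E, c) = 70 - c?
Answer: -3709214300885/5682433 ≈ -6.5275e+5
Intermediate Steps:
j = -5664150 (j = 3*((473 + (70 - 1*(-72)))*(-8108 + 5038)) = 3*((473 + (70 + 72))*(-3070)) = 3*((473 + 142)*(-3070)) = 3*(615*(-3070)) = 3*(-1888050) = -5664150)
(q(118, 14) + (-1893 - 10844)/(j - 18283))*(-32128 + 27183) = ((118 + 14) + (-1893 - 10844)/(-5664150 - 18283))*(-32128 + 27183) = (132 - 12737/(-5682433))*(-4945) = (132 - 12737*(-1/5682433))*(-4945) = (132 + 12737/5682433)*(-4945) = (750093893/5682433)*(-4945) = -3709214300885/5682433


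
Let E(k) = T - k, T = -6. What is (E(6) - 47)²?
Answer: 3481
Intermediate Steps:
E(k) = -6 - k
(E(6) - 47)² = ((-6 - 1*6) - 47)² = ((-6 - 6) - 47)² = (-12 - 47)² = (-59)² = 3481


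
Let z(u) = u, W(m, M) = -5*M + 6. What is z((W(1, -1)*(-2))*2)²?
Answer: 1936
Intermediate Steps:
W(m, M) = 6 - 5*M
z((W(1, -1)*(-2))*2)² = (((6 - 5*(-1))*(-2))*2)² = (((6 + 5)*(-2))*2)² = ((11*(-2))*2)² = (-22*2)² = (-44)² = 1936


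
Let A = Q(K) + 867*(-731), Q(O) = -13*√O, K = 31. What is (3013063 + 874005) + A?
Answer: 3253291 - 13*√31 ≈ 3.2532e+6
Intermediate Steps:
A = -633777 - 13*√31 (A = -13*√31 + 867*(-731) = -13*√31 - 633777 = -633777 - 13*√31 ≈ -6.3385e+5)
(3013063 + 874005) + A = (3013063 + 874005) + (-633777 - 13*√31) = 3887068 + (-633777 - 13*√31) = 3253291 - 13*√31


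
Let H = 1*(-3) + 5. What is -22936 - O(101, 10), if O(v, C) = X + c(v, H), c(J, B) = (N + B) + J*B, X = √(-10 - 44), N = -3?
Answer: -23137 - 3*I*√6 ≈ -23137.0 - 7.3485*I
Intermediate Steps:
H = 2 (H = -3 + 5 = 2)
X = 3*I*√6 (X = √(-54) = 3*I*√6 ≈ 7.3485*I)
c(J, B) = -3 + B + B*J (c(J, B) = (-3 + B) + J*B = (-3 + B) + B*J = -3 + B + B*J)
O(v, C) = -1 + 2*v + 3*I*√6 (O(v, C) = 3*I*√6 + (-3 + 2 + 2*v) = 3*I*√6 + (-1 + 2*v) = -1 + 2*v + 3*I*√6)
-22936 - O(101, 10) = -22936 - (-1 + 2*101 + 3*I*√6) = -22936 - (-1 + 202 + 3*I*√6) = -22936 - (201 + 3*I*√6) = -22936 + (-201 - 3*I*√6) = -23137 - 3*I*√6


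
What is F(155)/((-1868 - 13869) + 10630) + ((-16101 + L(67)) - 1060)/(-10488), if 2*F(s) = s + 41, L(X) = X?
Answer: 14378539/8927036 ≈ 1.6107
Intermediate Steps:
F(s) = 41/2 + s/2 (F(s) = (s + 41)/2 = (41 + s)/2 = 41/2 + s/2)
F(155)/((-1868 - 13869) + 10630) + ((-16101 + L(67)) - 1060)/(-10488) = (41/2 + (1/2)*155)/((-1868 - 13869) + 10630) + ((-16101 + 67) - 1060)/(-10488) = (41/2 + 155/2)/(-15737 + 10630) + (-16034 - 1060)*(-1/10488) = 98/(-5107) - 17094*(-1/10488) = 98*(-1/5107) + 2849/1748 = -98/5107 + 2849/1748 = 14378539/8927036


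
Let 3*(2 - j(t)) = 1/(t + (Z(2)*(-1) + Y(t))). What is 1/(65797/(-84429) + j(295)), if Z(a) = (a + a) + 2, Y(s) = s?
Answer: 49306536/60159481 ≈ 0.81960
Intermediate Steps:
Z(a) = 2 + 2*a (Z(a) = 2*a + 2 = 2 + 2*a)
j(t) = 2 - 1/(3*(-6 + 2*t)) (j(t) = 2 - 1/(3*(t + ((2 + 2*2)*(-1) + t))) = 2 - 1/(3*(t + ((2 + 4)*(-1) + t))) = 2 - 1/(3*(t + (6*(-1) + t))) = 2 - 1/(3*(t + (-6 + t))) = 2 - 1/(3*(-6 + 2*t)))
1/(65797/(-84429) + j(295)) = 1/(65797/(-84429) + (-37 + 12*295)/(6*(-3 + 295))) = 1/(65797*(-1/84429) + (1/6)*(-37 + 3540)/292) = 1/(-65797/84429 + (1/6)*(1/292)*3503) = 1/(-65797/84429 + 3503/1752) = 1/(60159481/49306536) = 49306536/60159481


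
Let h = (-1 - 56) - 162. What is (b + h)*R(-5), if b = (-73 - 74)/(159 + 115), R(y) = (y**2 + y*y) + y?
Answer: -2706885/274 ≈ -9879.1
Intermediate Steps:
h = -219 (h = -57 - 162 = -219)
R(y) = y + 2*y**2 (R(y) = (y**2 + y**2) + y = 2*y**2 + y = y + 2*y**2)
b = -147/274 ≈ -0.53650
(b + h)*R(-5) = (-147/274 - 219)*(-5*(1 + 2*(-5))) = -(-300765)*(1 - 10)/274 = -(-300765)*(-9)/274 = -60153/274*45 = -2706885/274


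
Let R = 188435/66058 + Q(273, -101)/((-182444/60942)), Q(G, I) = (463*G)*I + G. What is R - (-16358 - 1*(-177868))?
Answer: 12361452473644539/3012971438 ≈ 4.1027e+6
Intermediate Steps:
Q(G, I) = G + 463*G*I (Q(G, I) = 463*G*I + G = G + 463*G*I)
R = 12848077490595919/3012971438 (R = 188435/66058 + (273*(1 + 463*(-101)))/((-182444/60942)) = 188435*(1/66058) + (273*(1 - 46763))/((-182444*1/60942)) = 188435/66058 + (273*(-46762))/(-91222/30471) = 188435/66058 - 12766026*(-30471/91222) = 188435/66058 + 194496789123/45611 = 12848077490595919/3012971438 ≈ 4.2643e+6)
R - (-16358 - 1*(-177868)) = 12848077490595919/3012971438 - (-16358 - 1*(-177868)) = 12848077490595919/3012971438 - (-16358 + 177868) = 12848077490595919/3012971438 - 1*161510 = 12848077490595919/3012971438 - 161510 = 12361452473644539/3012971438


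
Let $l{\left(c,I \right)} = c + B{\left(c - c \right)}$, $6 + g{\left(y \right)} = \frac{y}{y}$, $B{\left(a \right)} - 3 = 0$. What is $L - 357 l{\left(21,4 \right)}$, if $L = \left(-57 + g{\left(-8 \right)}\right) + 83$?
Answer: $-8547$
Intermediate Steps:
$B{\left(a \right)} = 3$ ($B{\left(a \right)} = 3 + 0 = 3$)
$g{\left(y \right)} = -5$ ($g{\left(y \right)} = -6 + \frac{y}{y} = -6 + 1 = -5$)
$L = 21$ ($L = \left(-57 - 5\right) + 83 = -62 + 83 = 21$)
$l{\left(c,I \right)} = 3 + c$ ($l{\left(c,I \right)} = c + 3 = 3 + c$)
$L - 357 l{\left(21,4 \right)} = 21 - 357 \left(3 + 21\right) = 21 - 8568 = -8547$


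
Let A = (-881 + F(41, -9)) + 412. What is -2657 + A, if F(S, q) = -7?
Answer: -3133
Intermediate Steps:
A = -476 (A = (-881 - 7) + 412 = -888 + 412 = -476)
-2657 + A = -2657 - 476 = -3133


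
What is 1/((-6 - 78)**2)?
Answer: 1/7056 ≈ 0.00014172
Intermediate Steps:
1/((-6 - 78)**2) = 1/((-84)**2) = 1/7056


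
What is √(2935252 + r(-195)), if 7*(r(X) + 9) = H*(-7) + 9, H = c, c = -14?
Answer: 2*√35956914/7 ≈ 1713.3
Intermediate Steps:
H = -14
r(X) = 44/7 (r(X) = -9 + (-14*(-7) + 9)/7 = -9 + (98 + 9)/7 = -9 + (⅐)*107 = -9 + 107/7 = 44/7)
√(2935252 + r(-195)) = √(2935252 + 44/7) = √(20546808/7) = 2*√35956914/7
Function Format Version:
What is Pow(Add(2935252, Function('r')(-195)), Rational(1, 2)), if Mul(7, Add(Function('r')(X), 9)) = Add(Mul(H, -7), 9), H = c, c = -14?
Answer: Mul(Rational(2, 7), Pow(35956914, Rational(1, 2))) ≈ 1713.3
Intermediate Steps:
H = -14
Function('r')(X) = Rational(44, 7) (Function('r')(X) = Add(-9, Mul(Rational(1, 7), Add(Mul(-14, -7), 9))) = Add(-9, Mul(Rational(1, 7), Add(98, 9))) = Add(-9, Mul(Rational(1, 7), 107)) = Add(-9, Rational(107, 7)) = Rational(44, 7))
Pow(Add(2935252, Function('r')(-195)), Rational(1, 2)) = Pow(Add(2935252, Rational(44, 7)), Rational(1, 2)) = Pow(Rational(20546808, 7), Rational(1, 2)) = Mul(Rational(2, 7), Pow(35956914, Rational(1, 2)))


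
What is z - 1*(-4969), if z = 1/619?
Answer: 3075812/619 ≈ 4969.0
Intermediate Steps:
z = 1/619 ≈ 0.0016155
z - 1*(-4969) = 1/619 - 1*(-4969) = 1/619 + 4969 = 3075812/619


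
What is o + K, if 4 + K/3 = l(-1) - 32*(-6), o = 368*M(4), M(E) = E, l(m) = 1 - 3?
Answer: 2030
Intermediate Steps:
l(m) = -2
o = 1472 (o = 368*4 = 1472)
K = 558 (K = -12 + 3*(-2 - 32*(-6)) = -12 + 3*(-2 + 192) = -12 + 3*190 = -12 + 570 = 558)
o + K = 1472 + 558 = 2030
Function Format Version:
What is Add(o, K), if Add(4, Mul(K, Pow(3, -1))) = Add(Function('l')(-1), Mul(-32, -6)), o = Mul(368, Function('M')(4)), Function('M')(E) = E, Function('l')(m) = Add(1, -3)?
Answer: 2030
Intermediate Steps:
Function('l')(m) = -2
o = 1472 (o = Mul(368, 4) = 1472)
K = 558 (K = Add(-12, Mul(3, Add(-2, Mul(-32, -6)))) = Add(-12, Mul(3, Add(-2, 192))) = Add(-12, Mul(3, 190)) = Add(-12, 570) = 558)
Add(o, K) = Add(1472, 558) = 2030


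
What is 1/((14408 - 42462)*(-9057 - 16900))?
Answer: 1/728197678 ≈ 1.3733e-9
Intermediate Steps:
1/((14408 - 42462)*(-9057 - 16900)) = 1/(-28054*(-25957)) = 1/728197678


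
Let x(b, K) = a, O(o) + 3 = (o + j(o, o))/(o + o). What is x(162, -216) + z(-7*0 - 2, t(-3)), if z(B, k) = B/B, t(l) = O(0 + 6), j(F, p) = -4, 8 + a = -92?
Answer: -99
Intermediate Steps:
a = -100 (a = -8 - 92 = -100)
O(o) = -3 + (-4 + o)/(2*o) (O(o) = -3 + (o - 4)/(o + o) = -3 + (-4 + o)/((2*o)) = -3 + (-4 + o)*(1/(2*o)) = -3 + (-4 + o)/(2*o))
t(l) = -17/6 (t(l) = -5/2 - 2/(0 + 6) = -5/2 - 2/6 = -5/2 - 2*1/6 = -5/2 - 1/3 = -17/6)
x(b, K) = -100
z(B, k) = 1
x(162, -216) + z(-7*0 - 2, t(-3)) = -100 + 1 = -99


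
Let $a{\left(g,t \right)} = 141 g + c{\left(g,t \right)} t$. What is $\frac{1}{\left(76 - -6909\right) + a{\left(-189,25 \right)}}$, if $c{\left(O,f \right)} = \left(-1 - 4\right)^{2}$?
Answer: $- \frac{1}{19039} \approx -5.2524 \cdot 10^{-5}$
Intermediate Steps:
$c{\left(O,f \right)} = 25$ ($c{\left(O,f \right)} = \left(-5\right)^{2} = 25$)
$a{\left(g,t \right)} = 25 t + 141 g$ ($a{\left(g,t \right)} = 141 g + 25 t = 25 t + 141 g$)
$\frac{1}{\left(76 - -6909\right) + a{\left(-189,25 \right)}} = \frac{1}{\left(76 - -6909\right) + \left(25 \cdot 25 + 141 \left(-189\right)\right)} = \frac{1}{\left(76 + 6909\right) + \left(625 - 26649\right)} = \frac{1}{6985 - 26024} = \frac{1}{-19039} = - \frac{1}{19039}$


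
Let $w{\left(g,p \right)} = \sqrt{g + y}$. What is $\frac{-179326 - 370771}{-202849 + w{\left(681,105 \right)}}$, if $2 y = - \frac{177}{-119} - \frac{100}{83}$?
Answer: $\frac{2204282216977162}{812831984231689} + \frac{550097 \sqrt{265795304810}}{812831984231689} \approx 2.7122$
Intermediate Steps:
$y = \frac{2791}{19754}$ ($y = \frac{- \frac{177}{-119} - \frac{100}{83}}{2} = \frac{\left(-177\right) \left(- \frac{1}{119}\right) - \frac{100}{83}}{2} = \frac{\frac{177}{119} - \frac{100}{83}}{2} = \frac{1}{2} \cdot \frac{2791}{9877} = \frac{2791}{19754} \approx 0.14129$)
$w{\left(g,p \right)} = \sqrt{\frac{2791}{19754} + g}$ ($w{\left(g,p \right)} = \sqrt{g + \frac{2791}{19754}} = \sqrt{\frac{2791}{19754} + g}$)
$\frac{-179326 - 370771}{-202849 + w{\left(681,105 \right)}} = \frac{-179326 - 370771}{-202849 + \frac{\sqrt{55133414 + 390220516 \cdot 681}}{19754}} = - \frac{550097}{-202849 + \frac{\sqrt{55133414 + 265740171396}}{19754}} = - \frac{550097}{-202849 + \frac{\sqrt{265795304810}}{19754}}$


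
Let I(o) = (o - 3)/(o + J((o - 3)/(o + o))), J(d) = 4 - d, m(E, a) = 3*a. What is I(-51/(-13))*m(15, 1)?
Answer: 204/575 ≈ 0.35478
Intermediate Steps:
I(o) = (-3 + o)/(4 + o - (-3 + o)/(2*o)) (I(o) = (o - 3)/(o + (4 - (o - 3)/(o + o))) = (-3 + o)/(o + (4 - (-3 + o)/(2*o))) = (-3 + o)/(4 + o - (-3 + o)/(2*o)))
I(-51/(-13))*m(15, 1) = (2*(-51/(-13))*(-3 - 51/(-13))/(3 - (-51)/(-13) + 2*(-51/(-13))*(4 - 51/(-13))))*(3*1) = (2*(-51*(-1/13))*(-3 - 51*(-1/13))/(3 - (-51)*(-1)/13 + 2*(-51*(-1/13))*(4 - 51*(-1/13))))*3 = (2*(51/13)*(-3 + 51/13)/(3 - 1*51/13 + 2*(51/13)*(4 + 51/13)))*3 = (2*(51/13)*(12/13)/(3 - 51/13 + 2*(51/13)*(103/13)))*3 = (2*(51/13)*(12/13)/(3 - 51/13 + 10506/169))*3 = (2*(51/13)*(12/13)/(10350/169))*3 = (2*(51/13)*(169/10350)*(12/13))*3 = (68/575)*3 = 204/575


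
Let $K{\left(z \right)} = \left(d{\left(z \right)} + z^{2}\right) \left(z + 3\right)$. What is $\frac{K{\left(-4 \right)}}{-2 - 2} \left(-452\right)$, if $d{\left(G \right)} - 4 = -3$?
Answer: $-1921$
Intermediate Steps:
$d{\left(G \right)} = 1$ ($d{\left(G \right)} = 4 - 3 = 1$)
$K{\left(z \right)} = \left(1 + z^{2}\right) \left(3 + z\right)$ ($K{\left(z \right)} = \left(1 + z^{2}\right) \left(z + 3\right) = \left(1 + z^{2}\right) \left(3 + z\right)$)
$\frac{K{\left(-4 \right)}}{-2 - 2} \left(-452\right) = \frac{3 - 4 + \left(-4\right)^{3} + 3 \left(-4\right)^{2}}{-2 - 2} \left(-452\right) = \frac{3 - 4 - 64 + 3 \cdot 16}{-4} \left(-452\right) = \left(3 - 4 - 64 + 48\right) \left(- \frac{1}{4}\right) \left(-452\right) = \left(-17\right) \left(- \frac{1}{4}\right) \left(-452\right) = \frac{17}{4} \left(-452\right) = -1921$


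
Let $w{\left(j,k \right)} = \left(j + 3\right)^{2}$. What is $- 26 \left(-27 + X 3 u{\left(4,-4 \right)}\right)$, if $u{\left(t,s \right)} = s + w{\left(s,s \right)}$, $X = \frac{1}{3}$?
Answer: $780$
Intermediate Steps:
$w{\left(j,k \right)} = \left(3 + j\right)^{2}$
$X = \frac{1}{3} \approx 0.33333$
$u{\left(t,s \right)} = s + \left(3 + s\right)^{2}$
$- 26 \left(-27 + X 3 u{\left(4,-4 \right)}\right) = - 26 \left(-27 + \frac{1}{3} \cdot 3 \left(-4 + \left(3 - 4\right)^{2}\right)\right) = - 26 \left(-27 + 1 \left(-4 + \left(-1\right)^{2}\right)\right) = - 26 \left(-27 + 1 \left(-4 + 1\right)\right) = - 26 \left(-27 + 1 \left(-3\right)\right) = - 26 \left(-27 - 3\right) = \left(-26\right) \left(-30\right) = 780$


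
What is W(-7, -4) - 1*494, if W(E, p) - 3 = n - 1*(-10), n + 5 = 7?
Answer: -479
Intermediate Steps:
n = 2 (n = -5 + 7 = 2)
W(E, p) = 15 (W(E, p) = 3 + (2 - 1*(-10)) = 3 + (2 + 10) = 3 + 12 = 15)
W(-7, -4) - 1*494 = 15 - 1*494 = 15 - 494 = -479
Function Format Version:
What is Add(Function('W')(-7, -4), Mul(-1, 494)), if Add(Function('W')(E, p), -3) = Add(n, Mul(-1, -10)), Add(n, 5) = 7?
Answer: -479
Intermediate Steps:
n = 2 (n = Add(-5, 7) = 2)
Function('W')(E, p) = 15 (Function('W')(E, p) = Add(3, Add(2, Mul(-1, -10))) = Add(3, Add(2, 10)) = Add(3, 12) = 15)
Add(Function('W')(-7, -4), Mul(-1, 494)) = Add(15, Mul(-1, 494)) = Add(15, -494) = -479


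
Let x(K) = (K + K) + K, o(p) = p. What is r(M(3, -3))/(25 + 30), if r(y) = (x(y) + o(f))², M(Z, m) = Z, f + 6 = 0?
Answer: 9/55 ≈ 0.16364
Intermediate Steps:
f = -6 (f = -6 + 0 = -6)
x(K) = 3*K (x(K) = 2*K + K = 3*K)
r(y) = (-6 + 3*y)² (r(y) = (3*y - 6)² = (-6 + 3*y)²)
r(M(3, -3))/(25 + 30) = (9*(-2 + 3)²)/(25 + 30) = (9*1²)/55 = (9*1)/55 = (1/55)*9 = 9/55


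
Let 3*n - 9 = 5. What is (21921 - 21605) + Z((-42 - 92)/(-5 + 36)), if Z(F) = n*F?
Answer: 27512/93 ≈ 295.83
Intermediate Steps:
n = 14/3 (n = 3 + (⅓)*5 = 3 + 5/3 = 14/3 ≈ 4.6667)
Z(F) = 14*F/3
(21921 - 21605) + Z((-42 - 92)/(-5 + 36)) = (21921 - 21605) + 14*((-42 - 92)/(-5 + 36))/3 = 316 + 14*(-134/31)/3 = 316 + 14*(-134*1/31)/3 = 316 + (14/3)*(-134/31) = 316 - 1876/93 = 27512/93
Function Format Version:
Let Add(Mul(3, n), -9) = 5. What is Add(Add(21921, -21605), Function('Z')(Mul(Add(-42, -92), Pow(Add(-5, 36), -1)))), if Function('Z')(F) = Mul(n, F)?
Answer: Rational(27512, 93) ≈ 295.83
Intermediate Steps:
n = Rational(14, 3) (n = Add(3, Mul(Rational(1, 3), 5)) = Add(3, Rational(5, 3)) = Rational(14, 3) ≈ 4.6667)
Function('Z')(F) = Mul(Rational(14, 3), F)
Add(Add(21921, -21605), Function('Z')(Mul(Add(-42, -92), Pow(Add(-5, 36), -1)))) = Add(Add(21921, -21605), Mul(Rational(14, 3), Mul(Add(-42, -92), Pow(Add(-5, 36), -1)))) = Add(316, Mul(Rational(14, 3), Mul(-134, Pow(31, -1)))) = Add(316, Mul(Rational(14, 3), Mul(-134, Rational(1, 31)))) = Add(316, Mul(Rational(14, 3), Rational(-134, 31))) = Add(316, Rational(-1876, 93)) = Rational(27512, 93)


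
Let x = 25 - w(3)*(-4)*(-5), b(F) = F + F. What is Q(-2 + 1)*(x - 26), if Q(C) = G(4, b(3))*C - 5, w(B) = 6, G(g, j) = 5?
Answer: 1210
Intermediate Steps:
b(F) = 2*F
Q(C) = -5 + 5*C (Q(C) = 5*C - 5 = -5 + 5*C)
x = -95 (x = 25 - 6*(-4)*(-5) = 25 - (-24)*(-5) = 25 - 1*120 = 25 - 120 = -95)
Q(-2 + 1)*(x - 26) = (-5 + 5*(-2 + 1))*(-95 - 26) = (-5 + 5*(-1))*(-121) = (-5 - 5)*(-121) = -10*(-121) = 1210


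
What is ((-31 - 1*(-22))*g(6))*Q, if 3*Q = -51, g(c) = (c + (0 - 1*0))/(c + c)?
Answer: 153/2 ≈ 76.500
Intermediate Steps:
g(c) = ½ (g(c) = (c + (0 + 0))/((2*c)) = (c + 0)*(1/(2*c)) = c*(1/(2*c)) = ½)
Q = -17 (Q = (⅓)*(-51) = -17)
((-31 - 1*(-22))*g(6))*Q = ((-31 - 1*(-22))*(½))*(-17) = ((-31 + 22)*(½))*(-17) = -9*½*(-17) = -9/2*(-17) = 153/2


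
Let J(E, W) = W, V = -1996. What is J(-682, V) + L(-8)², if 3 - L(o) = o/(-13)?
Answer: -336363/169 ≈ -1990.3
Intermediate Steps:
L(o) = 3 + o/13 (L(o) = 3 - o/(-13) = 3 - o*(-1)/13 = 3 - (-1)*o/13 = 3 + o/13)
J(-682, V) + L(-8)² = -1996 + (3 + (1/13)*(-8))² = -1996 + (3 - 8/13)² = -1996 + (31/13)² = -1996 + 961/169 = -336363/169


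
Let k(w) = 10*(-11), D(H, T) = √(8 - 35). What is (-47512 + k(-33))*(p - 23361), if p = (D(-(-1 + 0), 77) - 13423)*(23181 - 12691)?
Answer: 6706636309482 - 1498664340*I*√3 ≈ 6.7066e+12 - 2.5958e+9*I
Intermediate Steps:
D(H, T) = 3*I*√3 (D(H, T) = √(-27) = 3*I*√3)
p = -140807270 + 31470*I*√3 (p = (3*I*√3 - 13423)*(23181 - 12691) = (-13423 + 3*I*√3)*10490 = -140807270 + 31470*I*√3 ≈ -1.4081e+8 + 54508.0*I)
k(w) = -110
(-47512 + k(-33))*(p - 23361) = (-47512 - 110)*((-140807270 + 31470*I*√3) - 23361) = -47622*(-140830631 + 31470*I*√3) = 6706636309482 - 1498664340*I*√3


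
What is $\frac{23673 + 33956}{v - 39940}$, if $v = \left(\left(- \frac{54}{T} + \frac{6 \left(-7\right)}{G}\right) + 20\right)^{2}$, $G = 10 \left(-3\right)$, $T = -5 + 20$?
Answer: $- \frac{1440725}{990579} \approx -1.4544$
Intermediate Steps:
$T = 15$
$G = -30$
$v = \frac{7921}{25}$ ($v = \left(\left(- \frac{54}{15} + \frac{6 \left(-7\right)}{-30}\right) + 20\right)^{2} = \left(\left(\left(-54\right) \frac{1}{15} - - \frac{7}{5}\right) + 20\right)^{2} = \left(\left(- \frac{18}{5} + \frac{7}{5}\right) + 20\right)^{2} = \left(- \frac{11}{5} + 20\right)^{2} = \left(\frac{89}{5}\right)^{2} = \frac{7921}{25} \approx 316.84$)
$\frac{23673 + 33956}{v - 39940} = \frac{23673 + 33956}{\frac{7921}{25} - 39940} = \frac{57629}{- \frac{990579}{25}} = 57629 \left(- \frac{25}{990579}\right) = - \frac{1440725}{990579}$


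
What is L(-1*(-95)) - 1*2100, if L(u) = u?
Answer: -2005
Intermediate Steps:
L(-1*(-95)) - 1*2100 = -1*(-95) - 1*2100 = 95 - 2100 = -2005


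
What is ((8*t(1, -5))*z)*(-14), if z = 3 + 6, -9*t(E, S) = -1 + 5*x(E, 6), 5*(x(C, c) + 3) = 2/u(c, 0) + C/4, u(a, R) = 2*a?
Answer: -5236/3 ≈ -1745.3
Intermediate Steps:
x(C, c) = -3 + 1/(5*c) + C/20 (x(C, c) = -3 + (2/((2*c)) + C/4)/5 = -3 + (2*(1/(2*c)) + C*(1/4))/5 = -3 + (1/c + C/4)/5 = -3 + (1/(5*c) + C/20) = -3 + 1/(5*c) + C/20)
t(E, S) = 95/54 - E/36 (t(E, S) = -(-1 + 5*((1/20)*(4 + 6*(-60 + E))/6))/9 = -(-1 + 5*((1/20)*(1/6)*(4 + (-360 + 6*E))))/9 = -(-1 + 5*((1/20)*(1/6)*(-356 + 6*E)))/9 = -(-1 + 5*(-89/30 + E/20))/9 = -(-1 + (-89/6 + E/4))/9 = -(-95/6 + E/4)/9 = 95/54 - E/36)
z = 9
((8*t(1, -5))*z)*(-14) = ((8*(95/54 - 1/36*1))*9)*(-14) = ((8*(95/54 - 1/36))*9)*(-14) = ((8*(187/108))*9)*(-14) = ((374/27)*9)*(-14) = (374/3)*(-14) = -5236/3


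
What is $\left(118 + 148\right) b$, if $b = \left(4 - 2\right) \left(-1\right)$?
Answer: $-532$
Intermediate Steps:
$b = -2$ ($b = 2 \left(-1\right) = -2$)
$\left(118 + 148\right) b = \left(118 + 148\right) \left(-2\right) = 266 \left(-2\right) = -532$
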